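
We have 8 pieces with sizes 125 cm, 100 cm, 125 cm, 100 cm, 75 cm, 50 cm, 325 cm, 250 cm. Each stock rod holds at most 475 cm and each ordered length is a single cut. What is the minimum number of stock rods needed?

Total = 325 + 250 + 125 + 125 + 100 + 100 + 75 + 50 = 1150 cm.
Lower bound: ⌈1150/475⌉ = 3 stock rods.
A packing using 3 stock rods:
  stock rod 1: 325 + 125 = 450
  stock rod 2: 250 + 125 + 100 = 475
  stock rod 3: 100 + 75 + 50 = 225
This matches the lower bound, so 3 is optimal.

3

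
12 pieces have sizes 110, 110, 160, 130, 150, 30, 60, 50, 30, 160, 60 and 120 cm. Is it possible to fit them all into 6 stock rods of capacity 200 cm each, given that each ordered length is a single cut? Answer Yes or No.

Total = 1170 cm; ⌈1170/200⌉ = 6.
7 pieces each exceed half the capacity and cannot share a stock rod, forcing at least 7 stock rods.
At least 7 stock rods are required, but only 6 are allowed.

No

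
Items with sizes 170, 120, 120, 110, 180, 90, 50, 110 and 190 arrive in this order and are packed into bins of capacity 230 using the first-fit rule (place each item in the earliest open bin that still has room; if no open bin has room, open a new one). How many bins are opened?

  170 → bin 1 (new)  [load 170/230]
  120 → bin 2 (new)  [load 120/230]
  120 → bin 3 (new)  [load 120/230]
  110 → bin 2  [load 230/230]
  180 → bin 4 (new)  [load 180/230]
  90 → bin 3  [load 210/230]
  50 → bin 1  [load 220/230]
  110 → bin 5 (new)  [load 110/230]
  190 → bin 6 (new)  [load 190/230]
6 bins opened.

6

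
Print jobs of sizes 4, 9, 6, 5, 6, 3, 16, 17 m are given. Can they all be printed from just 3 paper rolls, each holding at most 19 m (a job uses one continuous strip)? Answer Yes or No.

Total = 66 m; ⌈66/19⌉ = 4.
At least 4 paper rolls are required, but only 3 are allowed.

No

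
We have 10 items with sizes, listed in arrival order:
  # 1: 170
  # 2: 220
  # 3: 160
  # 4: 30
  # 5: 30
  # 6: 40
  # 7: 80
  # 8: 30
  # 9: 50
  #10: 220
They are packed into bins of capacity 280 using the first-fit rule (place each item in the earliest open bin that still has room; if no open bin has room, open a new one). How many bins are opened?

  170 → bin 1 (new)  [load 170/280]
  220 → bin 2 (new)  [load 220/280]
  160 → bin 3 (new)  [load 160/280]
  30 → bin 1  [load 200/280]
  30 → bin 1  [load 230/280]
  40 → bin 1  [load 270/280]
  80 → bin 3  [load 240/280]
  30 → bin 2  [load 250/280]
  50 → bin 4 (new)  [load 50/280]
  220 → bin 4  [load 270/280]
4 bins opened.

4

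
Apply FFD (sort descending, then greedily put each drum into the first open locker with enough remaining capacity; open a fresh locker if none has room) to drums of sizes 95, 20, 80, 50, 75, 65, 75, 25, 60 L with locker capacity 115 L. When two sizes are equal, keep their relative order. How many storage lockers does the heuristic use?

6

Sorted descending: 95, 80, 75, 75, 65, 60, 50, 25, 20.
  95 → locker 1 (new)  [load 95/115]
  80 → locker 2 (new)  [load 80/115]
  75 → locker 3 (new)  [load 75/115]
  75 → locker 4 (new)  [load 75/115]
  65 → locker 5 (new)  [load 65/115]
  60 → locker 6 (new)  [load 60/115]
  50 → locker 5  [load 115/115]
  25 → locker 2  [load 105/115]
  20 → locker 1  [load 115/115]
6 storage lockers opened.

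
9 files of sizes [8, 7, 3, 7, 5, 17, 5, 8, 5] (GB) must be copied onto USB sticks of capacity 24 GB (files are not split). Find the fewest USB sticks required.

Total = 17 + 8 + 8 + 7 + 7 + 5 + 5 + 5 + 3 = 65 GB.
Lower bound: ⌈65/24⌉ = 3 USB sticks.
A packing using 3 USB sticks:
  USB stick 1: 17 + 7 = 24
  USB stick 2: 8 + 8 + 7 = 23
  USB stick 3: 5 + 5 + 5 + 3 = 18
This matches the lower bound, so 3 is optimal.

3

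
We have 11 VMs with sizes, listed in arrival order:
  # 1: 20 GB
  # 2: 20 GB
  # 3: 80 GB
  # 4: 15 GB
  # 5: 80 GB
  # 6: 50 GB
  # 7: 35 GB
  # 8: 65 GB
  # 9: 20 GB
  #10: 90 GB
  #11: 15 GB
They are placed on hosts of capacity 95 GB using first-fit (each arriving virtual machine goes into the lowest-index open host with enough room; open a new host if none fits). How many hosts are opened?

  20 → host 1 (new)  [load 20/95]
  20 → host 1  [load 40/95]
  80 → host 2 (new)  [load 80/95]
  15 → host 1  [load 55/95]
  80 → host 3 (new)  [load 80/95]
  50 → host 4 (new)  [load 50/95]
  35 → host 1  [load 90/95]
  65 → host 5 (new)  [load 65/95]
  20 → host 4  [load 70/95]
  90 → host 6 (new)  [load 90/95]
  15 → host 2  [load 95/95]
6 hosts opened.

6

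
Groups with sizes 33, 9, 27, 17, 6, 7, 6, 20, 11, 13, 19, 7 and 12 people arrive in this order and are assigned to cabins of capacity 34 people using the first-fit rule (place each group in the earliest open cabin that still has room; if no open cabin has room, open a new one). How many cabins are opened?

6

  33 → cabin 1 (new)  [load 33/34]
  9 → cabin 2 (new)  [load 9/34]
  27 → cabin 3 (new)  [load 27/34]
  17 → cabin 2  [load 26/34]
  6 → cabin 2  [load 32/34]
  7 → cabin 3  [load 34/34]
  6 → cabin 4 (new)  [load 6/34]
  20 → cabin 4  [load 26/34]
  11 → cabin 5 (new)  [load 11/34]
  13 → cabin 5  [load 24/34]
  19 → cabin 6 (new)  [load 19/34]
  7 → cabin 4  [load 33/34]
  12 → cabin 6  [load 31/34]
6 cabins opened.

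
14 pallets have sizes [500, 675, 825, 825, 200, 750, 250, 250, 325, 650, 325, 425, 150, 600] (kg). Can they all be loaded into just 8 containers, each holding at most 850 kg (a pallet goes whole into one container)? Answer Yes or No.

Total = 6750 kg; ⌈6750/850⌉ = 8.
The bound of 8 does not rule out 8, but exhaustive search shows no assignment into 8 containers of capacity 850 kg exists — the minimum is 9.

No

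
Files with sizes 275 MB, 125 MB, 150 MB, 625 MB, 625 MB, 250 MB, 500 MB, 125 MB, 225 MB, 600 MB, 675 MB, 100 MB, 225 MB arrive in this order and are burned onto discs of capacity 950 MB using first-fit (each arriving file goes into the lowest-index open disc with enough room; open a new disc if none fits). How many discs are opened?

  275 → disc 1 (new)  [load 275/950]
  125 → disc 1  [load 400/950]
  150 → disc 1  [load 550/950]
  625 → disc 2 (new)  [load 625/950]
  625 → disc 3 (new)  [load 625/950]
  250 → disc 1  [load 800/950]
  500 → disc 4 (new)  [load 500/950]
  125 → disc 1  [load 925/950]
  225 → disc 2  [load 850/950]
  600 → disc 5 (new)  [load 600/950]
  675 → disc 6 (new)  [load 675/950]
  100 → disc 2  [load 950/950]
  225 → disc 3  [load 850/950]
6 discs opened.

6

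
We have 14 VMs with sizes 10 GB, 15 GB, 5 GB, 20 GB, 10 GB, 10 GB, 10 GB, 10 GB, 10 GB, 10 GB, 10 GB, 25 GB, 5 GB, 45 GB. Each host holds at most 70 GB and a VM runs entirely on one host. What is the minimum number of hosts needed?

Total = 45 + 25 + 20 + 15 + 10 + 10 + 10 + 10 + 10 + 10 + 10 + 10 + 5 + 5 = 195 GB.
Lower bound: ⌈195/70⌉ = 3 hosts.
A packing using 3 hosts:
  host 1: 45 + 25 = 70
  host 2: 20 + 15 + 10 + 10 + 10 + 5 = 70
  host 3: 10 + 10 + 10 + 10 + 10 + 5 = 55
This matches the lower bound, so 3 is optimal.

3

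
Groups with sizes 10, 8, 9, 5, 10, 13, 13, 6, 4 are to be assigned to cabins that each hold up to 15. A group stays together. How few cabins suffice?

6

Total = 13 + 13 + 10 + 10 + 9 + 8 + 6 + 5 + 4 = 78.
Lower bound: ⌈78/15⌉ = 6 cabins.
A packing using 6 cabins:
  cabin 1: 13 = 13
  cabin 2: 13 = 13
  cabin 3: 10 + 5 = 15
  cabin 4: 10 + 4 = 14
  cabin 5: 9 + 6 = 15
  cabin 6: 8 = 8
This matches the lower bound, so 6 is optimal.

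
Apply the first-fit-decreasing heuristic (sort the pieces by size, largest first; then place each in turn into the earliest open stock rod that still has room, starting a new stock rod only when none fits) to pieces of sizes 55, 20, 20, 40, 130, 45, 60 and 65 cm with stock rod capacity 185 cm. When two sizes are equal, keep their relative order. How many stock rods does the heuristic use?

3

Sorted descending: 130, 65, 60, 55, 45, 40, 20, 20.
  130 → stock rod 1 (new)  [load 130/185]
  65 → stock rod 2 (new)  [load 65/185]
  60 → stock rod 2  [load 125/185]
  55 → stock rod 1  [load 185/185]
  45 → stock rod 2  [load 170/185]
  40 → stock rod 3 (new)  [load 40/185]
  20 → stock rod 3  [load 60/185]
  20 → stock rod 3  [load 80/185]
3 stock rods opened.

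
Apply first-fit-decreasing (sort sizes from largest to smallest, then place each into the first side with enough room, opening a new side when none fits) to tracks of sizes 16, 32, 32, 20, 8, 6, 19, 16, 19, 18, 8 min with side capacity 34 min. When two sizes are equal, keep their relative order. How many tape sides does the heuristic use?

7

Sorted descending: 32, 32, 20, 19, 19, 18, 16, 16, 8, 8, 6.
  32 → side 1 (new)  [load 32/34]
  32 → side 2 (new)  [load 32/34]
  20 → side 3 (new)  [load 20/34]
  19 → side 4 (new)  [load 19/34]
  19 → side 5 (new)  [load 19/34]
  18 → side 6 (new)  [load 18/34]
  16 → side 6  [load 34/34]
  16 → side 7 (new)  [load 16/34]
  8 → side 3  [load 28/34]
  8 → side 4  [load 27/34]
  6 → side 3  [load 34/34]
7 tape sides opened.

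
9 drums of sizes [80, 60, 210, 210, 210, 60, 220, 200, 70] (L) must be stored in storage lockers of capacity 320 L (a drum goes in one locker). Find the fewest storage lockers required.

5

Total = 220 + 210 + 210 + 210 + 200 + 80 + 70 + 60 + 60 = 1320 L.
Lower bound: ⌈1320/320⌉ = 5 storage lockers.
A packing using 5 storage lockers:
  locker 1: 220 + 80 = 300
  locker 2: 210 + 70 = 280
  locker 3: 210 + 60 = 270
  locker 4: 210 + 60 = 270
  locker 5: 200 = 200
This matches the lower bound, so 5 is optimal.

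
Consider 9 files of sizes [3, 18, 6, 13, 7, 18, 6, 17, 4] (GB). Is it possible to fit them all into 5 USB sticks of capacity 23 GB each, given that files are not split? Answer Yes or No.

Yes

A valid assignment using 5 USB sticks:
  USB stick 1: 18 + 4 = 22
  USB stick 2: 18 + 3 = 21
  USB stick 3: 17 + 6 = 23
  USB stick 4: 13 + 7 = 20
  USB stick 5: 6 = 6
Every load is within 23 GB, so 5 USB sticks suffice.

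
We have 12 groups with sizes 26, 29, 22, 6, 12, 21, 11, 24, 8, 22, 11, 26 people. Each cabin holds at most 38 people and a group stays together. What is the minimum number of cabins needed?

7

Total = 29 + 26 + 26 + 24 + 22 + 22 + 21 + 12 + 11 + 11 + 8 + 6 = 218 people.
Lower bound: ⌈218/38⌉ = 6 cabins.
Also, 7 groups each exceed 19 people, and no two of those can share a cabin, so at least 7 cabins are needed.
A packing using 7 cabins:
  cabin 1: 29 + 8 = 37
  cabin 2: 26 + 12 = 38
  cabin 3: 26 + 11 = 37
  cabin 4: 24 + 11 = 35
  cabin 5: 22 + 6 = 28
  cabin 6: 22 = 22
  cabin 7: 21 = 21
This matches the lower bound, so 7 is optimal.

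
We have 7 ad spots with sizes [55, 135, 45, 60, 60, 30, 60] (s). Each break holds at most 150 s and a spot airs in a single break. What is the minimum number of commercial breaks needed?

4

Total = 135 + 60 + 60 + 60 + 55 + 45 + 30 = 445 s.
Lower bound: ⌈445/150⌉ = 3 commercial breaks.
A packing using 4 commercial breaks:
  break 1: 135 = 135
  break 2: 60 + 60 + 30 = 150
  break 3: 60 + 55 = 115
  break 4: 45 = 45
No arrangement into 3 commercial breaks stays within capacity, so 4 is optimal.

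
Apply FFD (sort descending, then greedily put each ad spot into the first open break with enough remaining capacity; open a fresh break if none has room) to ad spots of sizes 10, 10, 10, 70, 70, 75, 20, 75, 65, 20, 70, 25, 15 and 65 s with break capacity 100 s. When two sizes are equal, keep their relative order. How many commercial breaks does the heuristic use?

Sorted descending: 75, 75, 70, 70, 70, 65, 65, 25, 20, 20, 15, 10, 10, 10.
  75 → break 1 (new)  [load 75/100]
  75 → break 2 (new)  [load 75/100]
  70 → break 3 (new)  [load 70/100]
  70 → break 4 (new)  [load 70/100]
  70 → break 5 (new)  [load 70/100]
  65 → break 6 (new)  [load 65/100]
  65 → break 7 (new)  [load 65/100]
  25 → break 1  [load 100/100]
  20 → break 2  [load 95/100]
  20 → break 3  [load 90/100]
  15 → break 4  [load 85/100]
  10 → break 3  [load 100/100]
  10 → break 4  [load 95/100]
  10 → break 5  [load 80/100]
7 commercial breaks opened.

7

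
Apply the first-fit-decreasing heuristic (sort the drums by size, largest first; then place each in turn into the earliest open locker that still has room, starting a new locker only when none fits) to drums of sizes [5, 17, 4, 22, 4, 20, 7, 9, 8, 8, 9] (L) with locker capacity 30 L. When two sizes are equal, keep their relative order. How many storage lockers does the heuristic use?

4

Sorted descending: 22, 20, 17, 9, 9, 8, 8, 7, 5, 4, 4.
  22 → locker 1 (new)  [load 22/30]
  20 → locker 2 (new)  [load 20/30]
  17 → locker 3 (new)  [load 17/30]
  9 → locker 2  [load 29/30]
  9 → locker 3  [load 26/30]
  8 → locker 1  [load 30/30]
  8 → locker 4 (new)  [load 8/30]
  7 → locker 4  [load 15/30]
  5 → locker 4  [load 20/30]
  4 → locker 3  [load 30/30]
  4 → locker 4  [load 24/30]
4 storage lockers opened.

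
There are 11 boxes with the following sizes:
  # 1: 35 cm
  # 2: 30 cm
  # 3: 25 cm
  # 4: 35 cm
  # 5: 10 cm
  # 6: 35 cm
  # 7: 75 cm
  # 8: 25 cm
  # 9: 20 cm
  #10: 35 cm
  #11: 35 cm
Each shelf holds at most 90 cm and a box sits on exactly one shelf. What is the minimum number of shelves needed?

Total = 75 + 35 + 35 + 35 + 35 + 35 + 30 + 25 + 25 + 20 + 10 = 360 cm.
Lower bound: ⌈360/90⌉ = 4 shelves.
A packing using 5 shelves:
  shelf 1: 75 + 10 = 85
  shelf 2: 35 + 35 + 20 = 90
  shelf 3: 35 + 35 = 70
  shelf 4: 35 + 30 + 25 = 90
  shelf 5: 25 = 25
No arrangement into 4 shelves stays within capacity, so 5 is optimal.

5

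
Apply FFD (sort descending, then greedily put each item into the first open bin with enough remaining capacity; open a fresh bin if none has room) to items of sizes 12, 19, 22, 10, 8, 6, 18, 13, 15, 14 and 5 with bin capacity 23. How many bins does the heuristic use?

Sorted descending: 22, 19, 18, 15, 14, 13, 12, 10, 8, 6, 5.
  22 → bin 1 (new)  [load 22/23]
  19 → bin 2 (new)  [load 19/23]
  18 → bin 3 (new)  [load 18/23]
  15 → bin 4 (new)  [load 15/23]
  14 → bin 5 (new)  [load 14/23]
  13 → bin 6 (new)  [load 13/23]
  12 → bin 7 (new)  [load 12/23]
  10 → bin 6  [load 23/23]
  8 → bin 4  [load 23/23]
  6 → bin 5  [load 20/23]
  5 → bin 3  [load 23/23]
7 bins opened.

7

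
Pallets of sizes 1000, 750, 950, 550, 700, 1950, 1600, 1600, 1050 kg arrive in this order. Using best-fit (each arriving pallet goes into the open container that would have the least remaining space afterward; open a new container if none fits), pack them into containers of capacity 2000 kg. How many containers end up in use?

  1000 → container 1 (new)  [load 1000/2000]
  750 → container 1  [load 1750/2000]
  950 → container 2 (new)  [load 950/2000]
  550 → container 2  [load 1500/2000]
  700 → container 3 (new)  [load 700/2000]
  1950 → container 4 (new)  [load 1950/2000]
  1600 → container 5 (new)  [load 1600/2000]
  1600 → container 6 (new)  [load 1600/2000]
  1050 → container 3  [load 1750/2000]
6 containers opened.

6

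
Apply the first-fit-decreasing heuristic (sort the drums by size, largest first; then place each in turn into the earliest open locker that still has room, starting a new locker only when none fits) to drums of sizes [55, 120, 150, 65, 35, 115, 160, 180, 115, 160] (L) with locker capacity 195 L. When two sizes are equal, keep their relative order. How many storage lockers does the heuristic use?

7

Sorted descending: 180, 160, 160, 150, 120, 115, 115, 65, 55, 35.
  180 → locker 1 (new)  [load 180/195]
  160 → locker 2 (new)  [load 160/195]
  160 → locker 3 (new)  [load 160/195]
  150 → locker 4 (new)  [load 150/195]
  120 → locker 5 (new)  [load 120/195]
  115 → locker 6 (new)  [load 115/195]
  115 → locker 7 (new)  [load 115/195]
  65 → locker 5  [load 185/195]
  55 → locker 6  [load 170/195]
  35 → locker 2  [load 195/195]
7 storage lockers opened.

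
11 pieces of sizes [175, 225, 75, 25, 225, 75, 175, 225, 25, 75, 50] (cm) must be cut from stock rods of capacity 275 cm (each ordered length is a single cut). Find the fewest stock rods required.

Total = 225 + 225 + 225 + 175 + 175 + 75 + 75 + 75 + 50 + 25 + 25 = 1350 cm.
Lower bound: ⌈1350/275⌉ = 5 stock rods.
A packing using 6 stock rods:
  stock rod 1: 225 + 50 = 275
  stock rod 2: 225 + 25 + 25 = 275
  stock rod 3: 225 = 225
  stock rod 4: 175 + 75 = 250
  stock rod 5: 175 + 75 = 250
  stock rod 6: 75 = 75
No arrangement into 5 stock rods stays within capacity, so 6 is optimal.

6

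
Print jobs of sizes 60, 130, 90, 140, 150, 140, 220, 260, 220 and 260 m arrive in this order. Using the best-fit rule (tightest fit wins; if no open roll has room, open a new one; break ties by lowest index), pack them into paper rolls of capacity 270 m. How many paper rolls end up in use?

8

  60 → roll 1 (new)  [load 60/270]
  130 → roll 1  [load 190/270]
  90 → roll 2 (new)  [load 90/270]
  140 → roll 2  [load 230/270]
  150 → roll 3 (new)  [load 150/270]
  140 → roll 4 (new)  [load 140/270]
  220 → roll 5 (new)  [load 220/270]
  260 → roll 6 (new)  [load 260/270]
  220 → roll 7 (new)  [load 220/270]
  260 → roll 8 (new)  [load 260/270]
8 paper rolls opened.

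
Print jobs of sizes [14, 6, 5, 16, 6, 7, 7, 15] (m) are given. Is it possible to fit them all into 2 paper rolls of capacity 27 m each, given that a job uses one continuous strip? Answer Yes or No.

Total = 76 m; ⌈76/27⌉ = 3.
At least 3 paper rolls are required, but only 2 are allowed.

No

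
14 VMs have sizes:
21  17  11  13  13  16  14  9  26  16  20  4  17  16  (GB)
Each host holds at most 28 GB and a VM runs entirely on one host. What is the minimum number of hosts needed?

10

Total = 26 + 21 + 20 + 17 + 17 + 16 + 16 + 16 + 14 + 13 + 13 + 11 + 9 + 4 = 213 GB.
Lower bound: ⌈213/28⌉ = 8 hosts.
A packing using 10 hosts:
  host 1: 26 = 26
  host 2: 21 + 4 = 25
  host 3: 20 = 20
  host 4: 17 + 11 = 28
  host 5: 17 + 9 = 26
  host 6: 16 = 16
  host 7: 16 = 16
  host 8: 16 = 16
  host 9: 14 + 13 = 27
  host 10: 13 = 13
No arrangement into 9 hosts stays within capacity, so 10 is optimal.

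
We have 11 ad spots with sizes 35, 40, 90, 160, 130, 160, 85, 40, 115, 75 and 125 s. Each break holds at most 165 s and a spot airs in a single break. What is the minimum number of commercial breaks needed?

7

Total = 160 + 160 + 130 + 125 + 115 + 90 + 85 + 75 + 40 + 40 + 35 = 1055 s.
Lower bound: ⌈1055/165⌉ = 7 commercial breaks.
A packing using 7 commercial breaks:
  break 1: 160 = 160
  break 2: 160 = 160
  break 3: 130 + 35 = 165
  break 4: 125 + 40 = 165
  break 5: 115 + 40 = 155
  break 6: 90 + 75 = 165
  break 7: 85 = 85
This matches the lower bound, so 7 is optimal.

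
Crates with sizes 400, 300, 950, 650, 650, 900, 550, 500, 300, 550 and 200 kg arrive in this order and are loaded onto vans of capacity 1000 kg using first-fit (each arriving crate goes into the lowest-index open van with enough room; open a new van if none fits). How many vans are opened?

  400 → van 1 (new)  [load 400/1000]
  300 → van 1  [load 700/1000]
  950 → van 2 (new)  [load 950/1000]
  650 → van 3 (new)  [load 650/1000]
  650 → van 4 (new)  [load 650/1000]
  900 → van 5 (new)  [load 900/1000]
  550 → van 6 (new)  [load 550/1000]
  500 → van 7 (new)  [load 500/1000]
  300 → van 1  [load 1000/1000]
  550 → van 8 (new)  [load 550/1000]
  200 → van 3  [load 850/1000]
8 vans opened.

8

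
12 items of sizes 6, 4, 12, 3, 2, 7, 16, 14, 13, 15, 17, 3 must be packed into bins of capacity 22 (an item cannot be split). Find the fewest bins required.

Total = 17 + 16 + 15 + 14 + 13 + 12 + 7 + 6 + 4 + 3 + 3 + 2 = 112.
Lower bound: ⌈112/22⌉ = 6 bins.
A packing using 6 bins:
  bin 1: 17 + 4 = 21
  bin 2: 16 + 6 = 22
  bin 3: 15 + 7 = 22
  bin 4: 14 + 3 + 3 + 2 = 22
  bin 5: 13 = 13
  bin 6: 12 = 12
This matches the lower bound, so 6 is optimal.

6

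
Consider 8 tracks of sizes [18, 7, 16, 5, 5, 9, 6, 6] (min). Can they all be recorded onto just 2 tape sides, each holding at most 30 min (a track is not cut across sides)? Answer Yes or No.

Total = 72 min; ⌈72/30⌉ = 3.
At least 3 tape sides are required, but only 2 are allowed.

No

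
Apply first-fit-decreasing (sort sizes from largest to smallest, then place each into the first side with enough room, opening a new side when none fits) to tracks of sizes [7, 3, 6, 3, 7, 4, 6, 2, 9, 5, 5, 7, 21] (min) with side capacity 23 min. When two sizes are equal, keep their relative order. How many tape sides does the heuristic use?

4

Sorted descending: 21, 9, 7, 7, 7, 6, 6, 5, 5, 4, 3, 3, 2.
  21 → side 1 (new)  [load 21/23]
  9 → side 2 (new)  [load 9/23]
  7 → side 2  [load 16/23]
  7 → side 2  [load 23/23]
  7 → side 3 (new)  [load 7/23]
  6 → side 3  [load 13/23]
  6 → side 3  [load 19/23]
  5 → side 4 (new)  [load 5/23]
  5 → side 4  [load 10/23]
  4 → side 3  [load 23/23]
  3 → side 4  [load 13/23]
  3 → side 4  [load 16/23]
  2 → side 1  [load 23/23]
4 tape sides opened.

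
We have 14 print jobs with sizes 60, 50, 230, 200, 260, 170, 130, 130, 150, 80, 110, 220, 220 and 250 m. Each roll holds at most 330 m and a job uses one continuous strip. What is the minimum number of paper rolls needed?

8

Total = 260 + 250 + 230 + 220 + 220 + 200 + 170 + 150 + 130 + 130 + 110 + 80 + 60 + 50 = 2260 m.
Lower bound: ⌈2260/330⌉ = 7 paper rolls.
A packing using 8 paper rolls:
  roll 1: 260 + 60 = 320
  roll 2: 250 + 80 = 330
  roll 3: 230 + 50 = 280
  roll 4: 220 + 110 = 330
  roll 5: 220 = 220
  roll 6: 200 + 130 = 330
  roll 7: 170 + 150 = 320
  roll 8: 130 = 130
No arrangement into 7 paper rolls stays within capacity, so 8 is optimal.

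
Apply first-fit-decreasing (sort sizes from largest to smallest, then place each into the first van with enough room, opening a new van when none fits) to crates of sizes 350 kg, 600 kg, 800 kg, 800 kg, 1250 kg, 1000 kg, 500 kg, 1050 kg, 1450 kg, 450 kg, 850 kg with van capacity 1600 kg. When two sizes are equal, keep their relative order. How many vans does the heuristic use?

Sorted descending: 1450, 1250, 1050, 1000, 850, 800, 800, 600, 500, 450, 350.
  1450 → van 1 (new)  [load 1450/1600]
  1250 → van 2 (new)  [load 1250/1600]
  1050 → van 3 (new)  [load 1050/1600]
  1000 → van 4 (new)  [load 1000/1600]
  850 → van 5 (new)  [load 850/1600]
  800 → van 6 (new)  [load 800/1600]
  800 → van 6  [load 1600/1600]
  600 → van 4  [load 1600/1600]
  500 → van 3  [load 1550/1600]
  450 → van 5  [load 1300/1600]
  350 → van 2  [load 1600/1600]
6 vans opened.

6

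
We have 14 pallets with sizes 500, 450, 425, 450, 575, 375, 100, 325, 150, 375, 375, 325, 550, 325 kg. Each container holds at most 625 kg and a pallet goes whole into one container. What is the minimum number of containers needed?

Total = 575 + 550 + 500 + 450 + 450 + 425 + 375 + 375 + 375 + 325 + 325 + 325 + 150 + 100 = 5300 kg.
Lower bound: ⌈5300/625⌉ = 9 containers.
Also, 12 pallets each exceed 625/2 kg, and no two of those can share a container, so at least 12 containers are needed.
A packing using 12 containers:
  container 1: 575 = 575
  container 2: 550 = 550
  container 3: 500 + 100 = 600
  container 4: 450 + 150 = 600
  container 5: 450 = 450
  container 6: 425 = 425
  container 7: 375 = 375
  container 8: 375 = 375
  container 9: 375 = 375
  container 10: 325 = 325
  container 11: 325 = 325
  container 12: 325 = 325
This matches the lower bound, so 12 is optimal.

12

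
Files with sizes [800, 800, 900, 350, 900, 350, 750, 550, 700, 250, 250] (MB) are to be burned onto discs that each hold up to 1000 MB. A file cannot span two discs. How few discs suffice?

Total = 900 + 900 + 800 + 800 + 750 + 700 + 550 + 350 + 350 + 250 + 250 = 6600 MB.
Lower bound: ⌈6600/1000⌉ = 7 discs.
A packing using 8 discs:
  disc 1: 900 = 900
  disc 2: 900 = 900
  disc 3: 800 = 800
  disc 4: 800 = 800
  disc 5: 750 + 250 = 1000
  disc 6: 700 + 250 = 950
  disc 7: 550 + 350 = 900
  disc 8: 350 = 350
No arrangement into 7 discs stays within capacity, so 8 is optimal.

8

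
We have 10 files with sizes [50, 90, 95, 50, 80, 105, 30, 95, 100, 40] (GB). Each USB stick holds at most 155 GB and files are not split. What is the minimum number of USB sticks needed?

Total = 105 + 100 + 95 + 95 + 90 + 80 + 50 + 50 + 40 + 30 = 735 GB.
Lower bound: ⌈735/155⌉ = 5 USB sticks.
Also, 6 files each exceed 155/2 GB, and no two of those can share a USB stick, so at least 6 USB sticks are needed.
A packing using 6 USB sticks:
  USB stick 1: 105 + 50 = 155
  USB stick 2: 100 + 50 = 150
  USB stick 3: 95 + 40 = 135
  USB stick 4: 95 + 30 = 125
  USB stick 5: 90 = 90
  USB stick 6: 80 = 80
This matches the lower bound, so 6 is optimal.

6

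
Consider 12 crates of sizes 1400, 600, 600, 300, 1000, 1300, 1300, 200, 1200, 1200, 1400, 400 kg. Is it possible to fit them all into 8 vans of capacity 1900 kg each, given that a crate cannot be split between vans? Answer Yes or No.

Yes

A valid assignment using 7 vans:
  van 1: 1400 + 400 = 1800
  van 2: 1400 + 300 + 200 = 1900
  van 3: 1300 + 600 = 1900
  van 4: 1300 + 600 = 1900
  van 5: 1200 = 1200
  van 6: 1200 = 1200
  van 7: 1000 = 1000
That uses only 7 ≤ 8, so 8 vans are enough.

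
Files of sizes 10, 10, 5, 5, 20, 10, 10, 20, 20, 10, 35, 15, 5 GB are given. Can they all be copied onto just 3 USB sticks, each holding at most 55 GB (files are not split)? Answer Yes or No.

No

Total = 175 GB; ⌈175/55⌉ = 4.
At least 4 USB sticks are required, but only 3 are allowed.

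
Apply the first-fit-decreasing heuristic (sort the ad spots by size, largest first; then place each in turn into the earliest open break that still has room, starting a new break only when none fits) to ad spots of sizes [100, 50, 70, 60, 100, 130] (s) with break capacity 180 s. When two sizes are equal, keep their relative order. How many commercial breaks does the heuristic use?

3

Sorted descending: 130, 100, 100, 70, 60, 50.
  130 → break 1 (new)  [load 130/180]
  100 → break 2 (new)  [load 100/180]
  100 → break 3 (new)  [load 100/180]
  70 → break 2  [load 170/180]
  60 → break 3  [load 160/180]
  50 → break 1  [load 180/180]
3 commercial breaks opened.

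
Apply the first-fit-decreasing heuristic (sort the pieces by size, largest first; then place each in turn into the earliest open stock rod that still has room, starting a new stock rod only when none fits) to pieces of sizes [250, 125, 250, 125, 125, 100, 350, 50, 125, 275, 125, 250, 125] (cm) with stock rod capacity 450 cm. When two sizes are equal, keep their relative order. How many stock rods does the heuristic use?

Sorted descending: 350, 275, 250, 250, 250, 125, 125, 125, 125, 125, 125, 100, 50.
  350 → stock rod 1 (new)  [load 350/450]
  275 → stock rod 2 (new)  [load 275/450]
  250 → stock rod 3 (new)  [load 250/450]
  250 → stock rod 4 (new)  [load 250/450]
  250 → stock rod 5 (new)  [load 250/450]
  125 → stock rod 2  [load 400/450]
  125 → stock rod 3  [load 375/450]
  125 → stock rod 4  [load 375/450]
  125 → stock rod 5  [load 375/450]
  125 → stock rod 6 (new)  [load 125/450]
  125 → stock rod 6  [load 250/450]
  100 → stock rod 1  [load 450/450]
  50 → stock rod 2  [load 450/450]
6 stock rods opened.

6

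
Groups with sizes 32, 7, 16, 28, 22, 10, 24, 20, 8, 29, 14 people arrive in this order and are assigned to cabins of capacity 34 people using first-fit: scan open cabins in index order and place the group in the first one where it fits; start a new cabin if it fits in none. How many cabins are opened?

7

  32 → cabin 1 (new)  [load 32/34]
  7 → cabin 2 (new)  [load 7/34]
  16 → cabin 2  [load 23/34]
  28 → cabin 3 (new)  [load 28/34]
  22 → cabin 4 (new)  [load 22/34]
  10 → cabin 2  [load 33/34]
  24 → cabin 5 (new)  [load 24/34]
  20 → cabin 6 (new)  [load 20/34]
  8 → cabin 4  [load 30/34]
  29 → cabin 7 (new)  [load 29/34]
  14 → cabin 6  [load 34/34]
7 cabins opened.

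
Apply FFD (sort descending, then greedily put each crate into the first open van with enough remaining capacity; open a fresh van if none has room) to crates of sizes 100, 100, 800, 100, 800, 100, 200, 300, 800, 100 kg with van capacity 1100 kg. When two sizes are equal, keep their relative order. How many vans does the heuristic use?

Sorted descending: 800, 800, 800, 300, 200, 100, 100, 100, 100, 100.
  800 → van 1 (new)  [load 800/1100]
  800 → van 2 (new)  [load 800/1100]
  800 → van 3 (new)  [load 800/1100]
  300 → van 1  [load 1100/1100]
  200 → van 2  [load 1000/1100]
  100 → van 2  [load 1100/1100]
  100 → van 3  [load 900/1100]
  100 → van 3  [load 1000/1100]
  100 → van 3  [load 1100/1100]
  100 → van 4 (new)  [load 100/1100]
4 vans opened.

4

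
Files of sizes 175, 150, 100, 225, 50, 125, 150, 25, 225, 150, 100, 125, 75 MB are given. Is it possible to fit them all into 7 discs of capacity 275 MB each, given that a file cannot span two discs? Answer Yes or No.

A valid assignment using 7 discs:
  disc 1: 225 + 50 = 275
  disc 2: 225 + 25 = 250
  disc 3: 175 + 100 = 275
  disc 4: 150 + 125 = 275
  disc 5: 150 + 125 = 275
  disc 6: 150 + 100 = 250
  disc 7: 75 = 75
Every load is within 275 MB, so 7 discs suffice.

Yes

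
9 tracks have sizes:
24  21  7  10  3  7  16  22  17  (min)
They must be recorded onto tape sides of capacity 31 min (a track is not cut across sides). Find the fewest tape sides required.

5

Total = 24 + 22 + 21 + 17 + 16 + 10 + 7 + 7 + 3 = 127 min.
Lower bound: ⌈127/31⌉ = 5 tape sides.
A packing using 5 tape sides:
  side 1: 24 + 7 = 31
  side 2: 22 + 7 = 29
  side 3: 21 + 10 = 31
  side 4: 17 + 3 = 20
  side 5: 16 = 16
This matches the lower bound, so 5 is optimal.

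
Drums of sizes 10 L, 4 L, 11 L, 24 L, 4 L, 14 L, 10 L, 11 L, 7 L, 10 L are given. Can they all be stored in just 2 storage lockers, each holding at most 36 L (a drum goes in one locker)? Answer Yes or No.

Total = 105 L; ⌈105/36⌉ = 3.
At least 3 storage lockers are required, but only 2 are allowed.

No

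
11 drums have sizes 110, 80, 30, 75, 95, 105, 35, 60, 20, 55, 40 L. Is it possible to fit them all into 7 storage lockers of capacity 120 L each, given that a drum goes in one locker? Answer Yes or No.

A valid assignment using 7 storage lockers:
  locker 1: 110 = 110
  locker 2: 105 = 105
  locker 3: 95 + 20 = 115
  locker 4: 80 + 40 = 120
  locker 5: 75 + 35 = 110
  locker 6: 60 + 55 = 115
  locker 7: 30 = 30
Every load is within 120 L, so 7 storage lockers suffice.

Yes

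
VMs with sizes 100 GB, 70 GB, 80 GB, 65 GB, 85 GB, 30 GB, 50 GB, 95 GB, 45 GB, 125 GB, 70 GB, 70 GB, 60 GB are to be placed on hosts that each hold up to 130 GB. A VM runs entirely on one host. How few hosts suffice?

9

Total = 125 + 100 + 95 + 85 + 80 + 70 + 70 + 70 + 65 + 60 + 50 + 45 + 30 = 945 GB.
Lower bound: ⌈945/130⌉ = 8 hosts.
A packing using 9 hosts:
  host 1: 125 = 125
  host 2: 100 + 30 = 130
  host 3: 95 = 95
  host 4: 85 + 45 = 130
  host 5: 80 + 50 = 130
  host 6: 70 + 60 = 130
  host 7: 70 = 70
  host 8: 70 = 70
  host 9: 65 = 65
No arrangement into 8 hosts stays within capacity, so 9 is optimal.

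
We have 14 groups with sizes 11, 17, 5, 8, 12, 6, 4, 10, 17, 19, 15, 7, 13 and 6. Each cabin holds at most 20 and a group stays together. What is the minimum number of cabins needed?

8

Total = 19 + 17 + 17 + 15 + 13 + 12 + 11 + 10 + 8 + 7 + 6 + 6 + 5 + 4 = 150.
Lower bound: ⌈150/20⌉ = 8 cabins.
A packing using 8 cabins:
  cabin 1: 19 = 19
  cabin 2: 17 = 17
  cabin 3: 17 = 17
  cabin 4: 15 + 5 = 20
  cabin 5: 13 + 7 = 20
  cabin 6: 12 + 8 = 20
  cabin 7: 11 + 6 = 17
  cabin 8: 10 + 6 + 4 = 20
This matches the lower bound, so 8 is optimal.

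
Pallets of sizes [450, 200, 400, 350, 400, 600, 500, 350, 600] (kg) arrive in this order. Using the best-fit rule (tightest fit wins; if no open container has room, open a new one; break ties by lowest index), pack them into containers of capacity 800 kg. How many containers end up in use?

  450 → container 1 (new)  [load 450/800]
  200 → container 1  [load 650/800]
  400 → container 2 (new)  [load 400/800]
  350 → container 2  [load 750/800]
  400 → container 3 (new)  [load 400/800]
  600 → container 4 (new)  [load 600/800]
  500 → container 5 (new)  [load 500/800]
  350 → container 3  [load 750/800]
  600 → container 6 (new)  [load 600/800]
6 containers opened.

6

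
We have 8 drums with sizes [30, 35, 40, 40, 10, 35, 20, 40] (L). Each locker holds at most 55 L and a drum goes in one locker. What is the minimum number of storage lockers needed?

6

Total = 40 + 40 + 40 + 35 + 35 + 30 + 20 + 10 = 250 L.
Lower bound: ⌈250/55⌉ = 5 storage lockers.
Also, 6 drums each exceed 55/2 L, and no two of those can share a locker, so at least 6 storage lockers are needed.
A packing using 6 storage lockers:
  locker 1: 40 + 10 = 50
  locker 2: 40 = 40
  locker 3: 40 = 40
  locker 4: 35 + 20 = 55
  locker 5: 35 = 35
  locker 6: 30 = 30
This matches the lower bound, so 6 is optimal.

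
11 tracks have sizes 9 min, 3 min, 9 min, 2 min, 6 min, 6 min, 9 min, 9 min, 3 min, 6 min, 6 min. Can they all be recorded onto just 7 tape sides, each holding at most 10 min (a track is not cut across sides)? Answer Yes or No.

Total = 68 min; ⌈68/10⌉ = 7.
8 tracks each exceed half the capacity and cannot share a side, forcing at least 8 tape sides.
At least 8 tape sides are required, but only 7 are allowed.

No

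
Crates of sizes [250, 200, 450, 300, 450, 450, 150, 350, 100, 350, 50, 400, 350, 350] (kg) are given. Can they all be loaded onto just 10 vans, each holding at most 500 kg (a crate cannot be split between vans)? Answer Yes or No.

A valid assignment using 10 vans:
  van 1: 450 + 50 = 500
  van 2: 450 = 450
  van 3: 450 = 450
  van 4: 400 + 100 = 500
  van 5: 350 + 150 = 500
  van 6: 350 = 350
  van 7: 350 = 350
  van 8: 350 = 350
  van 9: 300 + 200 = 500
  van 10: 250 = 250
Every load is within 500 kg, so 10 vans suffice.

Yes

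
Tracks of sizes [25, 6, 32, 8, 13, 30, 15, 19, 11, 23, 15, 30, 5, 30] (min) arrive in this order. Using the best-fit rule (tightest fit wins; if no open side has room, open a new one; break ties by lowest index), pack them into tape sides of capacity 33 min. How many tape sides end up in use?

  25 → side 1 (new)  [load 25/33]
  6 → side 1  [load 31/33]
  32 → side 2 (new)  [load 32/33]
  8 → side 3 (new)  [load 8/33]
  13 → side 3  [load 21/33]
  30 → side 4 (new)  [load 30/33]
  15 → side 5 (new)  [load 15/33]
  19 → side 6 (new)  [load 19/33]
  11 → side 3  [load 32/33]
  23 → side 7 (new)  [load 23/33]
  15 → side 5  [load 30/33]
  30 → side 8 (new)  [load 30/33]
  5 → side 7  [load 28/33]
  30 → side 9 (new)  [load 30/33]
9 tape sides opened.

9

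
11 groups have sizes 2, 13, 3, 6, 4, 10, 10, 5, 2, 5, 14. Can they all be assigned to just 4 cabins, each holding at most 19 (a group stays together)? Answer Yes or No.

Yes

A valid assignment using 4 cabins:
  cabin 1: 14 + 5 = 19
  cabin 2: 13 + 6 = 19
  cabin 3: 10 + 5 + 4 = 19
  cabin 4: 10 + 3 + 2 + 2 = 17
Every load is within 19, so 4 cabins suffice.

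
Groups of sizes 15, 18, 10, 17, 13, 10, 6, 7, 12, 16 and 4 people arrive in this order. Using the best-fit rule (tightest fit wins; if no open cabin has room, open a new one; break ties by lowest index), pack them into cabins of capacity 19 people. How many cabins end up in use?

8

  15 → cabin 1 (new)  [load 15/19]
  18 → cabin 2 (new)  [load 18/19]
  10 → cabin 3 (new)  [load 10/19]
  17 → cabin 4 (new)  [load 17/19]
  13 → cabin 5 (new)  [load 13/19]
  10 → cabin 6 (new)  [load 10/19]
  6 → cabin 5  [load 19/19]
  7 → cabin 3  [load 17/19]
  12 → cabin 7 (new)  [load 12/19]
  16 → cabin 8 (new)  [load 16/19]
  4 → cabin 1  [load 19/19]
8 cabins opened.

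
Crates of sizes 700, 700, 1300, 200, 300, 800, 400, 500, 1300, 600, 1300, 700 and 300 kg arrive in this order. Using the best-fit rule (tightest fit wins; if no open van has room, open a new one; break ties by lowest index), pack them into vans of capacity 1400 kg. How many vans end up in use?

  700 → van 1 (new)  [load 700/1400]
  700 → van 1  [load 1400/1400]
  1300 → van 2 (new)  [load 1300/1400]
  200 → van 3 (new)  [load 200/1400]
  300 → van 3  [load 500/1400]
  800 → van 3  [load 1300/1400]
  400 → van 4 (new)  [load 400/1400]
  500 → van 4  [load 900/1400]
  1300 → van 5 (new)  [load 1300/1400]
  600 → van 6 (new)  [load 600/1400]
  1300 → van 7 (new)  [load 1300/1400]
  700 → van 6  [load 1300/1400]
  300 → van 4  [load 1200/1400]
7 vans opened.

7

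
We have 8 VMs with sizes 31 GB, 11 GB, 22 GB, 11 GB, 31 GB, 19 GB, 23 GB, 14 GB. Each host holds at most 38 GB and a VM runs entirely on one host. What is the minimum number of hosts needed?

Total = 31 + 31 + 23 + 22 + 19 + 14 + 11 + 11 = 162 GB.
Lower bound: ⌈162/38⌉ = 5 hosts.
A packing using 5 hosts:
  host 1: 31 = 31
  host 2: 31 = 31
  host 3: 23 + 14 = 37
  host 4: 22 + 11 = 33
  host 5: 19 + 11 = 30
This matches the lower bound, so 5 is optimal.

5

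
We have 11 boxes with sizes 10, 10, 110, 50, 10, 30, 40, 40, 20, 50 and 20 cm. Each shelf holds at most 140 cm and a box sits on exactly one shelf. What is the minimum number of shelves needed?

Total = 110 + 50 + 50 + 40 + 40 + 30 + 20 + 20 + 10 + 10 + 10 = 390 cm.
Lower bound: ⌈390/140⌉ = 3 shelves.
A packing using 3 shelves:
  shelf 1: 110 + 30 = 140
  shelf 2: 50 + 50 + 40 = 140
  shelf 3: 40 + 20 + 20 + 10 + 10 + 10 = 110
This matches the lower bound, so 3 is optimal.

3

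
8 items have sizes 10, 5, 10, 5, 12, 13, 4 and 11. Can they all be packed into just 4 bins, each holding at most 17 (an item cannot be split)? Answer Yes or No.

No

Total = 70; ⌈70/17⌉ = 5.
At least 5 bins are required, but only 4 are allowed.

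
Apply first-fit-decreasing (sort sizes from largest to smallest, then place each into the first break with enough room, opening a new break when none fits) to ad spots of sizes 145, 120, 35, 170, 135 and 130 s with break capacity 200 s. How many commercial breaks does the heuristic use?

5

Sorted descending: 170, 145, 135, 130, 120, 35.
  170 → break 1 (new)  [load 170/200]
  145 → break 2 (new)  [load 145/200]
  135 → break 3 (new)  [load 135/200]
  130 → break 4 (new)  [load 130/200]
  120 → break 5 (new)  [load 120/200]
  35 → break 2  [load 180/200]
5 commercial breaks opened.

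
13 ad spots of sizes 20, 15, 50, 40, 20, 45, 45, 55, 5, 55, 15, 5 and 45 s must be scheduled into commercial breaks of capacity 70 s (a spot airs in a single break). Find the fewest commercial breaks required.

Total = 55 + 55 + 50 + 45 + 45 + 45 + 40 + 20 + 20 + 15 + 15 + 5 + 5 = 415 s.
Lower bound: ⌈415/70⌉ = 6 commercial breaks.
Also, 7 ad spots each exceed 35 s, and no two of those can share a break, so at least 7 commercial breaks are needed.
A packing using 7 commercial breaks:
  break 1: 55 + 15 = 70
  break 2: 55 + 15 = 70
  break 3: 50 + 20 = 70
  break 4: 45 + 20 + 5 = 70
  break 5: 45 + 5 = 50
  break 6: 45 = 45
  break 7: 40 = 40
This matches the lower bound, so 7 is optimal.

7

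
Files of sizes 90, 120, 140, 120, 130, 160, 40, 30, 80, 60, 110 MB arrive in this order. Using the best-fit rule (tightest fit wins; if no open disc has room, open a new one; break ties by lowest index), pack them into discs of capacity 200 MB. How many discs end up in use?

6

  90 → disc 1 (new)  [load 90/200]
  120 → disc 2 (new)  [load 120/200]
  140 → disc 3 (new)  [load 140/200]
  120 → disc 4 (new)  [load 120/200]
  130 → disc 5 (new)  [load 130/200]
  160 → disc 6 (new)  [load 160/200]
  40 → disc 6  [load 200/200]
  30 → disc 3  [load 170/200]
  80 → disc 2  [load 200/200]
  60 → disc 5  [load 190/200]
  110 → disc 1  [load 200/200]
6 discs opened.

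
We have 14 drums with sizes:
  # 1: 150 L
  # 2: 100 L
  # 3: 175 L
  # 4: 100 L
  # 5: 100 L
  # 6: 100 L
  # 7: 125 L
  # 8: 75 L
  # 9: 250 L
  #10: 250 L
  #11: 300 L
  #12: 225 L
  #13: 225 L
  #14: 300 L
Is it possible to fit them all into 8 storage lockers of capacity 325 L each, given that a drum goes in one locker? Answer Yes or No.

A valid assignment using 8 storage lockers:
  locker 1: 300 = 300
  locker 2: 300 = 300
  locker 3: 250 + 75 = 325
  locker 4: 250 = 250
  locker 5: 225 + 100 = 325
  locker 6: 225 + 100 = 325
  locker 7: 175 + 150 = 325
  locker 8: 125 + 100 + 100 = 325
Every load is within 325 L, so 8 storage lockers suffice.

Yes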